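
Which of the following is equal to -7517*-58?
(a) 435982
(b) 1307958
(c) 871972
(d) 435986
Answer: d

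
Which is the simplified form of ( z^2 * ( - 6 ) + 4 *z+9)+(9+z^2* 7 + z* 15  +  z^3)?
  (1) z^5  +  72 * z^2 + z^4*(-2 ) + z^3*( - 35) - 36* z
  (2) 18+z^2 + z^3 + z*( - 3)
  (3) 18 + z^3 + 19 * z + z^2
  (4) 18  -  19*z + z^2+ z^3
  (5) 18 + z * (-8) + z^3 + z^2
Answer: 3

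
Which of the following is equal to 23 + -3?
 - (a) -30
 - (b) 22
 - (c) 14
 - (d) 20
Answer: d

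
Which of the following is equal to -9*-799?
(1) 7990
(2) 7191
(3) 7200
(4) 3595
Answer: 2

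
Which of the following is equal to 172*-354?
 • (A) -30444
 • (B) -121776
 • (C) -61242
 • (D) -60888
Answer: D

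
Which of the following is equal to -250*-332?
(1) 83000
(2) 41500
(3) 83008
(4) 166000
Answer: 1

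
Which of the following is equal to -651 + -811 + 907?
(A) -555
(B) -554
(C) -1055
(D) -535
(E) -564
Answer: A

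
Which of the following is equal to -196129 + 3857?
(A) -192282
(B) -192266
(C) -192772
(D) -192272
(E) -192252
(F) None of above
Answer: D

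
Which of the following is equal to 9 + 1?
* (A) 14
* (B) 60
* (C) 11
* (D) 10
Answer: D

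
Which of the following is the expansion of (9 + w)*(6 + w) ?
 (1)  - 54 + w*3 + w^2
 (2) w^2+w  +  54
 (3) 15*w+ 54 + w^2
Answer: 3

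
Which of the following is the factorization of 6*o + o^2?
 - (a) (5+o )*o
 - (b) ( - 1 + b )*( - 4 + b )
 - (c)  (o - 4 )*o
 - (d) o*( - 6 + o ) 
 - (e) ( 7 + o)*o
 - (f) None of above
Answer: f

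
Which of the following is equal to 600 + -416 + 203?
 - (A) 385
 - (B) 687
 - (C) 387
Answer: C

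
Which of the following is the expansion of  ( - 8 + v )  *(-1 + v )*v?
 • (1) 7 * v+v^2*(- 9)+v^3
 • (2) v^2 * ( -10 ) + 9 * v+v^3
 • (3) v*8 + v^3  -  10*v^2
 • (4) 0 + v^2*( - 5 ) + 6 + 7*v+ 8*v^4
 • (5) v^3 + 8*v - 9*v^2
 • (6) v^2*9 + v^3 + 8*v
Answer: 5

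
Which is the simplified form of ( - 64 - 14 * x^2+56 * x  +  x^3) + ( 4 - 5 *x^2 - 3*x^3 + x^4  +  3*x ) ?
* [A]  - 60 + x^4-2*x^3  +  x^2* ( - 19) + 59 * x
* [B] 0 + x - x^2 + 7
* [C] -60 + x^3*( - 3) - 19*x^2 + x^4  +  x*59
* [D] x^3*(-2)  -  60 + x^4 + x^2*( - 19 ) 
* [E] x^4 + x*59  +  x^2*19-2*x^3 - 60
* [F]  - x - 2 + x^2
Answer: A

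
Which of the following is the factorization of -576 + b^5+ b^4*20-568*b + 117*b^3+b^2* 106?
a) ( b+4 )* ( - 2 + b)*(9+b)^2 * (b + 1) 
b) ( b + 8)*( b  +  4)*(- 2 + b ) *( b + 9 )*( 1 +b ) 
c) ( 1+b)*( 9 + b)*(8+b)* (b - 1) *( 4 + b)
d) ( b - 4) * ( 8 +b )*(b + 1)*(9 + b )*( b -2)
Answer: b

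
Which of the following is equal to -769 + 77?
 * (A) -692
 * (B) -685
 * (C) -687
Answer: A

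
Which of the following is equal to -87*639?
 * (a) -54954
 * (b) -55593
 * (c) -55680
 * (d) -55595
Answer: b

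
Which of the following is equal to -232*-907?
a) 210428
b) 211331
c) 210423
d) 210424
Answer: d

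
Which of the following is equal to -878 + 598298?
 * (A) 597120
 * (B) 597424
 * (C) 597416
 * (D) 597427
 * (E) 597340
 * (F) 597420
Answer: F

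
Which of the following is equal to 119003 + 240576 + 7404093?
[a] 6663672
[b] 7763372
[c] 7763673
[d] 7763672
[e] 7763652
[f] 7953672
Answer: d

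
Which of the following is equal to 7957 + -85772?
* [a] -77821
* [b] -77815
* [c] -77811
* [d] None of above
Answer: b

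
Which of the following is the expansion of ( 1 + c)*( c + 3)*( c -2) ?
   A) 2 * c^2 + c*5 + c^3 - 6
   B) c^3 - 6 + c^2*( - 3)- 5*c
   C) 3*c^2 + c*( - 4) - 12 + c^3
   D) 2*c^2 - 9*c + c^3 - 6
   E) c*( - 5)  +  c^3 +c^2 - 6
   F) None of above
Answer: F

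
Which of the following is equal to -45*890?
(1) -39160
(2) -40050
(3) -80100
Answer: 2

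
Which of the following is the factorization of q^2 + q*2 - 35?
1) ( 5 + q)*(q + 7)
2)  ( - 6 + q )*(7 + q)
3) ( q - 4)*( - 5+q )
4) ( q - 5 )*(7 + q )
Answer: 4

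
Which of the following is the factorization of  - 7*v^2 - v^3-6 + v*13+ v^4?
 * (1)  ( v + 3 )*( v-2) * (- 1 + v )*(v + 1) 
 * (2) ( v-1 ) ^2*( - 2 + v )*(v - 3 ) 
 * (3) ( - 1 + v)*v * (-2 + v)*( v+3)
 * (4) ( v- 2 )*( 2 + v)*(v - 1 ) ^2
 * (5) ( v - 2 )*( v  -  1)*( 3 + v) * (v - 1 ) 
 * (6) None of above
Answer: 5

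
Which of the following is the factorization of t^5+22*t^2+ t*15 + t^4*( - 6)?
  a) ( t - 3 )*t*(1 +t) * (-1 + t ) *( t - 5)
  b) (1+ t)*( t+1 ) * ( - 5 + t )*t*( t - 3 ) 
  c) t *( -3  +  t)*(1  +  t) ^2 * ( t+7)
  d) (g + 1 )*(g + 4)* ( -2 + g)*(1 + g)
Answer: b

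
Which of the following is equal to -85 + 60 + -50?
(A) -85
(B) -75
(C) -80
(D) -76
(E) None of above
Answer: B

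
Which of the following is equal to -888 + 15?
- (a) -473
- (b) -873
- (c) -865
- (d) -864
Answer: b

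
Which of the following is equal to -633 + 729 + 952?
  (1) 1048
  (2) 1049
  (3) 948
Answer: 1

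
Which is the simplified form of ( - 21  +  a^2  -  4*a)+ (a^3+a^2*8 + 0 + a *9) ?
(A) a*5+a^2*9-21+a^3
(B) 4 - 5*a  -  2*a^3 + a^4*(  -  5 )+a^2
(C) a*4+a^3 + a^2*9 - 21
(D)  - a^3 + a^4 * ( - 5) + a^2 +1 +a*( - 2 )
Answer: A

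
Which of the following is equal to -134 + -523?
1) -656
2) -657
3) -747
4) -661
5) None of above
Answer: 2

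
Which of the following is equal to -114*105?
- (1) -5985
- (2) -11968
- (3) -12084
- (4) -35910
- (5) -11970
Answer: 5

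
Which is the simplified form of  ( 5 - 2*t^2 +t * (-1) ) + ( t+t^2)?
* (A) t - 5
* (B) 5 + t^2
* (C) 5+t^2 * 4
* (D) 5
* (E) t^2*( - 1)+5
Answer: E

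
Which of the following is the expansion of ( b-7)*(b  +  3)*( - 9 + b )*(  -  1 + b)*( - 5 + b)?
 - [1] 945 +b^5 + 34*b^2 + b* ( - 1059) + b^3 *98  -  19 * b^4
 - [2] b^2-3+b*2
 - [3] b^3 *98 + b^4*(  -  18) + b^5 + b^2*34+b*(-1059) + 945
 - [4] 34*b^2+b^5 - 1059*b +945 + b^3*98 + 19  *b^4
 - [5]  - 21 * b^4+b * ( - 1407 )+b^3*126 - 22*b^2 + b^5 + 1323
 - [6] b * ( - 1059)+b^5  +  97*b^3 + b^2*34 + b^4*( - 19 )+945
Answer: 1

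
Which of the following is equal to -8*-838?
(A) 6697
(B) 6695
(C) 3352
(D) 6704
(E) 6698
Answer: D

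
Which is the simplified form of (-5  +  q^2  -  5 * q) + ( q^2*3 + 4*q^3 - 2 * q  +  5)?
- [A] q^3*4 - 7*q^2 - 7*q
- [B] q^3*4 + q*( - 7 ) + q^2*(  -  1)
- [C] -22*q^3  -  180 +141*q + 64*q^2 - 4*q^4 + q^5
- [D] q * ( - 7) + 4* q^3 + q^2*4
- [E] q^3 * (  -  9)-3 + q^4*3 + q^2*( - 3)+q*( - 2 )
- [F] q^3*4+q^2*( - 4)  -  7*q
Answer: D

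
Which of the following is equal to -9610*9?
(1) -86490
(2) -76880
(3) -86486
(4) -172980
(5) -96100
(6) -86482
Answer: 1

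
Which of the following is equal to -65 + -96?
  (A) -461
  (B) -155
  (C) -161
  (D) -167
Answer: C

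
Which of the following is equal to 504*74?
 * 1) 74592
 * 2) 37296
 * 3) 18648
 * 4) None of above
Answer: 2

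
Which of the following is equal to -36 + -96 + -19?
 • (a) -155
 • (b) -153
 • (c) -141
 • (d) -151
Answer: d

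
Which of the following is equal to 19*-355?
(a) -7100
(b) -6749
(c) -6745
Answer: c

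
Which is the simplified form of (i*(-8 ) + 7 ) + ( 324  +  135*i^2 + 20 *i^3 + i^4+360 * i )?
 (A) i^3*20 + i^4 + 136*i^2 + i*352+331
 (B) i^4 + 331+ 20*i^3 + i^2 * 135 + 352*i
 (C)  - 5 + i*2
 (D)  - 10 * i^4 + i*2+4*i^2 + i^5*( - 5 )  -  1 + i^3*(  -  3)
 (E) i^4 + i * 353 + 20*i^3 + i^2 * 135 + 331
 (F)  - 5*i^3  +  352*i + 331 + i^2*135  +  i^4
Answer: B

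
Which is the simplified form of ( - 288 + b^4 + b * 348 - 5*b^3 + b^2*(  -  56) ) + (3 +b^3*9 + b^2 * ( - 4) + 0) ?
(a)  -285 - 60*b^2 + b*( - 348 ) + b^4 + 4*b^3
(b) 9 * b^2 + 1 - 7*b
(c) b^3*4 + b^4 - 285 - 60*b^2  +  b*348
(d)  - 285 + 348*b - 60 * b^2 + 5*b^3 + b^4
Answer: c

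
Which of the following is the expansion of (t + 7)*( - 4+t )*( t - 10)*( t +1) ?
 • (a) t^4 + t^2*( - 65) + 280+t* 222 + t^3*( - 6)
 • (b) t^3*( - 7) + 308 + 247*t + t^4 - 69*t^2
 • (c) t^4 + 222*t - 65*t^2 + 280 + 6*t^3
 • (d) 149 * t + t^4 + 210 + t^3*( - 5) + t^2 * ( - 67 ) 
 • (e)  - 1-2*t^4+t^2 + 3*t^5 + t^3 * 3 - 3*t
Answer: a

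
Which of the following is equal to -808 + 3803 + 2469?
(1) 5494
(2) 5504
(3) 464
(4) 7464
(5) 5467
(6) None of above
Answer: 6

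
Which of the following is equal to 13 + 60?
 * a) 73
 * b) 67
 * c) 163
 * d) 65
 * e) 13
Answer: a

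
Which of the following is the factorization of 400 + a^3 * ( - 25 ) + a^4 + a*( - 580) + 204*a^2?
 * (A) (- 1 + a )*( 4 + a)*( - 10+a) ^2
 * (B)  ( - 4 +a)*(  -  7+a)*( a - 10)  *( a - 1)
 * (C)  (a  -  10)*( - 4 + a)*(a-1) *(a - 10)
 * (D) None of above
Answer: C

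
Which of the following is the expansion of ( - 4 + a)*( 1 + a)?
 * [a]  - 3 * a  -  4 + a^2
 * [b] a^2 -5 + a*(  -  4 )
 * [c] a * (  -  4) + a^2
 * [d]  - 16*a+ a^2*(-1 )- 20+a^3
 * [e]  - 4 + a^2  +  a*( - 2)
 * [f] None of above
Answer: a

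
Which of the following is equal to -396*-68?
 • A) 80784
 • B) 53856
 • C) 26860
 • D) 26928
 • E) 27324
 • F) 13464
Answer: D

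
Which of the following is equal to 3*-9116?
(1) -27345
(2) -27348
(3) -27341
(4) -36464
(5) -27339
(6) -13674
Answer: 2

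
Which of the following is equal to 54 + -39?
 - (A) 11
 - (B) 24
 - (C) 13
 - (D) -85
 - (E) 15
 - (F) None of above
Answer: E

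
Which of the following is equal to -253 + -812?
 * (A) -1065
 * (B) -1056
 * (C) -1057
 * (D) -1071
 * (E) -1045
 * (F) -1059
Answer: A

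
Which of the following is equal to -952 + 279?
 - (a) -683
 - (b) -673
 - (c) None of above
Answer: b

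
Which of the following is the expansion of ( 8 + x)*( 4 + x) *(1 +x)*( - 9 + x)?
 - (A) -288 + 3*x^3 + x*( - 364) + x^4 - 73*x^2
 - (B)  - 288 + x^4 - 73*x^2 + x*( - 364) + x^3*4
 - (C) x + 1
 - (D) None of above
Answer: B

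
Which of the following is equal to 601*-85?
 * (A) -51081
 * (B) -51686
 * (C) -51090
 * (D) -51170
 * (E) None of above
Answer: E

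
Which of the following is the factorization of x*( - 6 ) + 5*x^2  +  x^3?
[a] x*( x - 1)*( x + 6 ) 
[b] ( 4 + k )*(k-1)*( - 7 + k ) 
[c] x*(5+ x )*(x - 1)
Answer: a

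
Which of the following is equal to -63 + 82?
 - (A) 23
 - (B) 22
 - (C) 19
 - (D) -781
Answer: C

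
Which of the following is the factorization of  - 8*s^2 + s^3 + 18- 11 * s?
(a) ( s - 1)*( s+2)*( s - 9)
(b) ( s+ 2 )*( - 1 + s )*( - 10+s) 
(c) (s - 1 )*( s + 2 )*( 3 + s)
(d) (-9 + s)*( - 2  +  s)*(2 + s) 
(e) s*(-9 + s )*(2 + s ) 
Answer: a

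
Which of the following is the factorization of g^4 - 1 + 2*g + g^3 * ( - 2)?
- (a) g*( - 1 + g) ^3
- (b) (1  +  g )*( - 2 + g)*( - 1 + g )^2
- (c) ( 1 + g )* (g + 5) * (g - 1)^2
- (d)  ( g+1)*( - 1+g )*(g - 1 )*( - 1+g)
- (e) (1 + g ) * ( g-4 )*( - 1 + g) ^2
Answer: d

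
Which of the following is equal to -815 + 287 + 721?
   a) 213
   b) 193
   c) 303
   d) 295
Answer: b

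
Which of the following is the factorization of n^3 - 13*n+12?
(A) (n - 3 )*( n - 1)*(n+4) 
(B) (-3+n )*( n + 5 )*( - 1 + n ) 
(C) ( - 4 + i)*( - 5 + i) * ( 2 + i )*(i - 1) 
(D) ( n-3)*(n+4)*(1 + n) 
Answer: A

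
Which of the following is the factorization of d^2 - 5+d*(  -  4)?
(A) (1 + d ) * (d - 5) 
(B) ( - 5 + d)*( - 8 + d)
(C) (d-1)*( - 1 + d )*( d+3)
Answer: A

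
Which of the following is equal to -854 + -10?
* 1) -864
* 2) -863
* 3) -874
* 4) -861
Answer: 1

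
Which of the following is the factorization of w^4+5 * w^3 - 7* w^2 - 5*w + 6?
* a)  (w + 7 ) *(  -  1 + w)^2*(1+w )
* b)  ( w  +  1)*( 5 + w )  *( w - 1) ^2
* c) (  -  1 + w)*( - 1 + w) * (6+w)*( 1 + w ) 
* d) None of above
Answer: c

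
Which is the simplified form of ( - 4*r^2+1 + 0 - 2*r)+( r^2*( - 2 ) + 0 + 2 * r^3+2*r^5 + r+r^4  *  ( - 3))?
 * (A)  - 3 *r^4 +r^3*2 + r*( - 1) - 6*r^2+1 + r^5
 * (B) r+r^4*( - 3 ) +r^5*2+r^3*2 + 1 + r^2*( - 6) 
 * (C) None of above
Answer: C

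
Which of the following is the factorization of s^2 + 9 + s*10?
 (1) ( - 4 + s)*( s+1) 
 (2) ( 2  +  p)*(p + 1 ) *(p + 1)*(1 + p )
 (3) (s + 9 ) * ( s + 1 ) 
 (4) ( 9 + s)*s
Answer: 3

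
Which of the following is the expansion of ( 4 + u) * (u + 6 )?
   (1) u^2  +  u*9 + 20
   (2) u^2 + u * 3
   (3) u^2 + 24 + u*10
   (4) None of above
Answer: 3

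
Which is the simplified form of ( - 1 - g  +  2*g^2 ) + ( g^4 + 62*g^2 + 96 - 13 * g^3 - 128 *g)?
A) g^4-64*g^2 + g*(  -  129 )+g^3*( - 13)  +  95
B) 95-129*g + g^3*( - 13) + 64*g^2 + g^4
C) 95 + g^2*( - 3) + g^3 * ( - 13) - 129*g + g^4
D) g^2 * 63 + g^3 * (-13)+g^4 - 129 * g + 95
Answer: B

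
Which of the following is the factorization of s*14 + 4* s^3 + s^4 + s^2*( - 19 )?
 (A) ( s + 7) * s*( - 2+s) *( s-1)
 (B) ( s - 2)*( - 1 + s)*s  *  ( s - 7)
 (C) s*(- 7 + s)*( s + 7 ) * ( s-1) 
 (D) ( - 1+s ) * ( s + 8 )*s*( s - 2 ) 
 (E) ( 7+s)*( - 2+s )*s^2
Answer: A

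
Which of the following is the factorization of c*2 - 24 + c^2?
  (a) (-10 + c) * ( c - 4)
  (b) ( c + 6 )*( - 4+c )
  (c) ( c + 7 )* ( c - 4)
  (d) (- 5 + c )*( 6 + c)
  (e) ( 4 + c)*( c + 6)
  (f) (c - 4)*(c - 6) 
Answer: b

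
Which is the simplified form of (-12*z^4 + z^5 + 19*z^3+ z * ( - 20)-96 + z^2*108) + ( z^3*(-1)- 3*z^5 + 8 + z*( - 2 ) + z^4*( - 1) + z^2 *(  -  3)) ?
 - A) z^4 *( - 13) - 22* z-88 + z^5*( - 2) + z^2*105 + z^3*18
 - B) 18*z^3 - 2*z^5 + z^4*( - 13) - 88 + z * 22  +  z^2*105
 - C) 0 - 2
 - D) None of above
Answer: A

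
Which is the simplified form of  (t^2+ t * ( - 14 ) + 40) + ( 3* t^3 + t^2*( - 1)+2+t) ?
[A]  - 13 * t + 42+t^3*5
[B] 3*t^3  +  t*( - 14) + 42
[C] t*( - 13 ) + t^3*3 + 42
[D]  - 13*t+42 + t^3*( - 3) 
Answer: C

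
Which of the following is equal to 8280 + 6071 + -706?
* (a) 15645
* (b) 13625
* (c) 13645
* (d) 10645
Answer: c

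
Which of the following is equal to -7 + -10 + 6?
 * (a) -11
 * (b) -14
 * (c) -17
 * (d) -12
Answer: a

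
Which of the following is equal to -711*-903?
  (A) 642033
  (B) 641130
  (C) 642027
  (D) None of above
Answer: A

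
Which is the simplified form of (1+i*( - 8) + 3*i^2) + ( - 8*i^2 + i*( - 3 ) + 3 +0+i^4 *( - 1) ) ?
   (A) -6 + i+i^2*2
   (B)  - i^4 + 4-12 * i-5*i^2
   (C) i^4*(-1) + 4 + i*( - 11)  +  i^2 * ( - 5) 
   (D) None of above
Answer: C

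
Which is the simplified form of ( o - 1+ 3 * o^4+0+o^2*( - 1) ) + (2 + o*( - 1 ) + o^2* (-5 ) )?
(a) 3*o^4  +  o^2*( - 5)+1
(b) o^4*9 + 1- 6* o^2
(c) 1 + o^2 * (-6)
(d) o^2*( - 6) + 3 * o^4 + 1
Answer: d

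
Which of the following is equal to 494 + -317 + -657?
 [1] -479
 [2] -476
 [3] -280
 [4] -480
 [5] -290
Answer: 4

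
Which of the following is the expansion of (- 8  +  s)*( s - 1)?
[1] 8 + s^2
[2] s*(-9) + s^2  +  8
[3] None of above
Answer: 2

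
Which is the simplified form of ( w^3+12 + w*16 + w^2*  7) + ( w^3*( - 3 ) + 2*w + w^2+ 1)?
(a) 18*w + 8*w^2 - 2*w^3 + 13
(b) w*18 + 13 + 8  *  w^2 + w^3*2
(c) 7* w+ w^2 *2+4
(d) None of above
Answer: a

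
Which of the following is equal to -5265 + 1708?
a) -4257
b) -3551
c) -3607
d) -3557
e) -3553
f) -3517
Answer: d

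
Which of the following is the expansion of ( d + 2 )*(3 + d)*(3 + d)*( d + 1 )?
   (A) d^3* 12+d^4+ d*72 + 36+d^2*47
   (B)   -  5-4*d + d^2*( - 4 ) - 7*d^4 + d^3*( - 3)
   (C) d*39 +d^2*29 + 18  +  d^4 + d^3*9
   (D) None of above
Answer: C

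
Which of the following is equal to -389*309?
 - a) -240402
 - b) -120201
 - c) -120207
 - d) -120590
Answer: b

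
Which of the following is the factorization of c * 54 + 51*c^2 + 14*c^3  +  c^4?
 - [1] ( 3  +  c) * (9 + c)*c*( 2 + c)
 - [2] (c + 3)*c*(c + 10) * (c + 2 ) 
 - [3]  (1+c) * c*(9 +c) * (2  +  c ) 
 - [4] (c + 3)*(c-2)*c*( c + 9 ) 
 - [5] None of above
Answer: 1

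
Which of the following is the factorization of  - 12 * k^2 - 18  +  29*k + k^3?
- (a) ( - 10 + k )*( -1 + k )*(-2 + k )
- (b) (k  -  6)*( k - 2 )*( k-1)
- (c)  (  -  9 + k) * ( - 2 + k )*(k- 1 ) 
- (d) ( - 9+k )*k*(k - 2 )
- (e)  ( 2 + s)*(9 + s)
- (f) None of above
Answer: c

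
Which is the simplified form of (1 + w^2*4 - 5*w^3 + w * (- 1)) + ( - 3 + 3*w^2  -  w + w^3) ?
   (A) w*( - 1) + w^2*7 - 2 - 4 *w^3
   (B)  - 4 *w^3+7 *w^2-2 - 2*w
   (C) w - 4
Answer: B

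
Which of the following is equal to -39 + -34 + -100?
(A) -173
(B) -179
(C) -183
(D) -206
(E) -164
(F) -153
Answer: A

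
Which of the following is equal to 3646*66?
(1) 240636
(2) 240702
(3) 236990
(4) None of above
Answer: 1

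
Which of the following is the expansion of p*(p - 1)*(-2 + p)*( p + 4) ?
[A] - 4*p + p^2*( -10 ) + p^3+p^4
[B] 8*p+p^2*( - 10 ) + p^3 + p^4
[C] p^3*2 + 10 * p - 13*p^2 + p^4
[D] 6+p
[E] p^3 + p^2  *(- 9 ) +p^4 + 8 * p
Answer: B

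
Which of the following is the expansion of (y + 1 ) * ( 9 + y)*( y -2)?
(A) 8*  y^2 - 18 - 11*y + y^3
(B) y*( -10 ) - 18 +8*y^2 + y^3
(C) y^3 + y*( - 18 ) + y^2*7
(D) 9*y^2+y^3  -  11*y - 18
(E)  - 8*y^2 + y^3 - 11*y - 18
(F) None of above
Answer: A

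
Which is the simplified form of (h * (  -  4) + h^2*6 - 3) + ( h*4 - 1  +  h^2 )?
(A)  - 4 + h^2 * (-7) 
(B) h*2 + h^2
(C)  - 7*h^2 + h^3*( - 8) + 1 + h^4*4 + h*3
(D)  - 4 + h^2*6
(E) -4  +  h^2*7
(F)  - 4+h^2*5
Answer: E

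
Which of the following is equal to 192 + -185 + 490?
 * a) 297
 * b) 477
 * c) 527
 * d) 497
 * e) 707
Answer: d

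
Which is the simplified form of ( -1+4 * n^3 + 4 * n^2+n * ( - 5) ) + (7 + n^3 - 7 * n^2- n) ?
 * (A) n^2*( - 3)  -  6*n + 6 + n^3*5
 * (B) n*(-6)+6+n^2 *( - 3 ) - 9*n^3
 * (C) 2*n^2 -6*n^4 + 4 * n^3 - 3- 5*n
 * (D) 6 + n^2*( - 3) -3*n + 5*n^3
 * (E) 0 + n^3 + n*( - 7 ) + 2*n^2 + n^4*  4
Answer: A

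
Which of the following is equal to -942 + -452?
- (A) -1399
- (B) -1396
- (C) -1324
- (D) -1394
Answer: D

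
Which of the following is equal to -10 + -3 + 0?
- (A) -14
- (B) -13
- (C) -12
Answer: B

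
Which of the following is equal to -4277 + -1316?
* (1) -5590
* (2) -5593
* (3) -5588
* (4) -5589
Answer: 2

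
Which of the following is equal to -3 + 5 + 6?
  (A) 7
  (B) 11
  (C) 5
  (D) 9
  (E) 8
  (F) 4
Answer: E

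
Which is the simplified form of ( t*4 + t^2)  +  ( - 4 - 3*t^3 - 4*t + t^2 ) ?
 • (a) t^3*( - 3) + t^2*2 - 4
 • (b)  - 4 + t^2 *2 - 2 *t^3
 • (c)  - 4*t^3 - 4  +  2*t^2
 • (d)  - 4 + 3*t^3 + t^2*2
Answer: a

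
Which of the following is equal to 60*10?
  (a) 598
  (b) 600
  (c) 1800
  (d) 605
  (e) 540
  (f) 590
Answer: b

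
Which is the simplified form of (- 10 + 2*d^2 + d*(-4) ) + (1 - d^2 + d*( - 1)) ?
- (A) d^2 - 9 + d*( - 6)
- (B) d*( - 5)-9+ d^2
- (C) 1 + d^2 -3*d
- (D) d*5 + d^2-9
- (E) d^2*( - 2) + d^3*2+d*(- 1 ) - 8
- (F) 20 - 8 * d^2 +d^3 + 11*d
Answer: B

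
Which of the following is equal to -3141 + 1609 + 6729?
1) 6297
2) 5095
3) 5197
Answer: 3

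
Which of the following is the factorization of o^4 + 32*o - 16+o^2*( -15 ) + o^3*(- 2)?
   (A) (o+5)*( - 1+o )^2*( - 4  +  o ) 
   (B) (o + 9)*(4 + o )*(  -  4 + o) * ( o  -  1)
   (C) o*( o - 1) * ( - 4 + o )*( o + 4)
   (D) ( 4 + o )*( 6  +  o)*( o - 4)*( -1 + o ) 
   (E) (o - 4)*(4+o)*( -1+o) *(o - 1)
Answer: E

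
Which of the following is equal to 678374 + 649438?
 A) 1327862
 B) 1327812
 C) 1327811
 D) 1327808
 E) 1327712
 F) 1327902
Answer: B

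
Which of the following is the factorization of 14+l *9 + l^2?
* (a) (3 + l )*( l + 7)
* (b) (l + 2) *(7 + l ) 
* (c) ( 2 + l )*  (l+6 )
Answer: b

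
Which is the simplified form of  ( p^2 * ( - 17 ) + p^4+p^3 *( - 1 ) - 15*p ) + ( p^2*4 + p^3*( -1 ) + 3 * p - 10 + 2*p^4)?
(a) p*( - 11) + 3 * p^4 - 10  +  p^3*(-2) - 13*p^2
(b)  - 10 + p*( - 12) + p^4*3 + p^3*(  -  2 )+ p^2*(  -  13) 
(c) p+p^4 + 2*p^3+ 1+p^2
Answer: b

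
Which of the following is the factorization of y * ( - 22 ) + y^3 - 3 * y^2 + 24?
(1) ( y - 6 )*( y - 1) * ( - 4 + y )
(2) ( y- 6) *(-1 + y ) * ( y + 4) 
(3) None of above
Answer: 2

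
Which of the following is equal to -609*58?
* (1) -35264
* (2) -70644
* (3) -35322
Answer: 3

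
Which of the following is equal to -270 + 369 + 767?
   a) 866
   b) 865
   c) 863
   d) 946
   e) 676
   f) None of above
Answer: a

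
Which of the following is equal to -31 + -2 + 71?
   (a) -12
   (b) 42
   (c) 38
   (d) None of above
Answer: c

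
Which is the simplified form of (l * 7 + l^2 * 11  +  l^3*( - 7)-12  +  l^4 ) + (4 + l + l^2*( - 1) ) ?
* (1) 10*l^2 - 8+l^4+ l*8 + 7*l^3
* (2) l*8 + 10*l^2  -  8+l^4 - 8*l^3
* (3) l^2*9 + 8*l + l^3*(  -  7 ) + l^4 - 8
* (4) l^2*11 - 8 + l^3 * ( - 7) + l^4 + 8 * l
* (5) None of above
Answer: 5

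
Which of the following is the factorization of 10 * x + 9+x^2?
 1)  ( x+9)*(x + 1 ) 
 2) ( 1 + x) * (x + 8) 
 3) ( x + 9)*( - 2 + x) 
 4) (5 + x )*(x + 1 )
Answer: 1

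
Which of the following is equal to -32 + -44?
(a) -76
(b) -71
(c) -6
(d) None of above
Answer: a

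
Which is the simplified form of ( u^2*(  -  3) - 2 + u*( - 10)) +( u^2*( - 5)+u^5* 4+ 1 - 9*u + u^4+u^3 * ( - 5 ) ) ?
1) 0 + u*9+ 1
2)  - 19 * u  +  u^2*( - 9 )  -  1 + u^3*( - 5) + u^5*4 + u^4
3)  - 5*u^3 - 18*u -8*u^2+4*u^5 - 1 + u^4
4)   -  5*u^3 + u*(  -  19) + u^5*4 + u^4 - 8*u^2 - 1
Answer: 4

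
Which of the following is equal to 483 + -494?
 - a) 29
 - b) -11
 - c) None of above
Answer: b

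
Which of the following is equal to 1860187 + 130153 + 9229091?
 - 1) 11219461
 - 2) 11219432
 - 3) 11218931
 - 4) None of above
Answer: 4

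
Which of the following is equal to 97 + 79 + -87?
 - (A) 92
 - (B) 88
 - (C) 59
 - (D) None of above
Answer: D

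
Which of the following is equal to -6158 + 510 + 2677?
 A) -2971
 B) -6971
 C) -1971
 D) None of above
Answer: A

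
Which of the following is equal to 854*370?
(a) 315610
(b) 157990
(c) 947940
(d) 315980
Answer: d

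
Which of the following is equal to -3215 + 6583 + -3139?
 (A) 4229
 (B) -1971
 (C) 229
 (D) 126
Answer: C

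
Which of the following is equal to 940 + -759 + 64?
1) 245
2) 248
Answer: 1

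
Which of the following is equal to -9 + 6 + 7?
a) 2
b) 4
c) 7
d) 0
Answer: b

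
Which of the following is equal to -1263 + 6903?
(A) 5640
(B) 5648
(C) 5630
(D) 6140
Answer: A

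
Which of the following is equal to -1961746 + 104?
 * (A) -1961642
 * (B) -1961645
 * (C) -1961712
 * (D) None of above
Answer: A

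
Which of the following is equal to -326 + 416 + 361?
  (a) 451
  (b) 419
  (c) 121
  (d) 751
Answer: a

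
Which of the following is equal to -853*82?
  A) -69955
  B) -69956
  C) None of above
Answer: C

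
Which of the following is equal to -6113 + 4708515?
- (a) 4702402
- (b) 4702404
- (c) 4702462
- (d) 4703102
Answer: a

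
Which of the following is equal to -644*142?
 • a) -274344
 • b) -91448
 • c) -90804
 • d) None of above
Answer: b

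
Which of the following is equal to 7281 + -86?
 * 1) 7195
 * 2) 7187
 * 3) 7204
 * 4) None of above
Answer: 1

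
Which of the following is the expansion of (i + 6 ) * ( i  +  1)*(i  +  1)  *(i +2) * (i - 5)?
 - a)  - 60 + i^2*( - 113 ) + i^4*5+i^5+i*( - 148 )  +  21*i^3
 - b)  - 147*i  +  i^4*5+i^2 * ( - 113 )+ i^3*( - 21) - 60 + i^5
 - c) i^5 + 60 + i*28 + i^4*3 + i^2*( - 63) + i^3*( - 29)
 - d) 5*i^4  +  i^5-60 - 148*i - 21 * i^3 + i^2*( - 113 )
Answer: d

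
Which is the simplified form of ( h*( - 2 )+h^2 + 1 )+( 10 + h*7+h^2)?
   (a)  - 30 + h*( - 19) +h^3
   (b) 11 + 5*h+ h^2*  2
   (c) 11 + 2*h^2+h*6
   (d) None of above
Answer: b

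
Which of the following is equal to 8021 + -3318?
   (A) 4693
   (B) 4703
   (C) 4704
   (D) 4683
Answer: B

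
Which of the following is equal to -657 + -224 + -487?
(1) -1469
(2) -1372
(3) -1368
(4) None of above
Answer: 3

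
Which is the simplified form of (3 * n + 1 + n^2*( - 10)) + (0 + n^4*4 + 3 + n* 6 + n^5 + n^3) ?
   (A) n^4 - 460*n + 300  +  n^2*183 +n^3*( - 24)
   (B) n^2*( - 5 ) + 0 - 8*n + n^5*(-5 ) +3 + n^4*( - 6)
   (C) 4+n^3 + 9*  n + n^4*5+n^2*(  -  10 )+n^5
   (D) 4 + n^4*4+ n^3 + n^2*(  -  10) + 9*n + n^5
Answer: D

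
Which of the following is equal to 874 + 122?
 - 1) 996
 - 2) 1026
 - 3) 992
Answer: 1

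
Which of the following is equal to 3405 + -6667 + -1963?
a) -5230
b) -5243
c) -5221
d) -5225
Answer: d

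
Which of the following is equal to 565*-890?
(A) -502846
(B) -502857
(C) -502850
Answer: C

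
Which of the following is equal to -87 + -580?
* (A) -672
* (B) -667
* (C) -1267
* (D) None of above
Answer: B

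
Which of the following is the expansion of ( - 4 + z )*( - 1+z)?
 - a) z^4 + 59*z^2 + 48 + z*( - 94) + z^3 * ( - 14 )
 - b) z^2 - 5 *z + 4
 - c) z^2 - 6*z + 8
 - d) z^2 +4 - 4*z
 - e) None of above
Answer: b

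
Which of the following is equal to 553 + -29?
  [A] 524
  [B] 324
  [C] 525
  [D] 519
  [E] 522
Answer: A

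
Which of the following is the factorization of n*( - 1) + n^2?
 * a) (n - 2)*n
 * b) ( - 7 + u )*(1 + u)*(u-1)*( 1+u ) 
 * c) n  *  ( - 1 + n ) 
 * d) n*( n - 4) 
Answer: c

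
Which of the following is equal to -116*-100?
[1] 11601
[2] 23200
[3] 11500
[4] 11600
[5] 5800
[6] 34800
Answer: 4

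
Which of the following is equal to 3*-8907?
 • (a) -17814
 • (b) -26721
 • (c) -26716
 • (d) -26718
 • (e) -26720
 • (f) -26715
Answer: b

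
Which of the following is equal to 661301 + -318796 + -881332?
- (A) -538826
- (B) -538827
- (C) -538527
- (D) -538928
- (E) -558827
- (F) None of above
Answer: B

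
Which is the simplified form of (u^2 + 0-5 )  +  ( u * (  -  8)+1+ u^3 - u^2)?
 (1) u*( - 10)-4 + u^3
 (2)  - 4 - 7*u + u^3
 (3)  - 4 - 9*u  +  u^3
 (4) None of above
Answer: 4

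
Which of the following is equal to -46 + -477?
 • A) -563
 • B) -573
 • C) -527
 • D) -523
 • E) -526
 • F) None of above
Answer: D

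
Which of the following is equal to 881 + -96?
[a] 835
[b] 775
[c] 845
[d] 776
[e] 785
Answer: e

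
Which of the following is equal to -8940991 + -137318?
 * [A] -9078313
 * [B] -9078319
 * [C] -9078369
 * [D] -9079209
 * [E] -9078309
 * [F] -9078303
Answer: E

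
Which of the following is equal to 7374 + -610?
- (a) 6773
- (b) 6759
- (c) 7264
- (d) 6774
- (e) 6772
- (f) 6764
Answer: f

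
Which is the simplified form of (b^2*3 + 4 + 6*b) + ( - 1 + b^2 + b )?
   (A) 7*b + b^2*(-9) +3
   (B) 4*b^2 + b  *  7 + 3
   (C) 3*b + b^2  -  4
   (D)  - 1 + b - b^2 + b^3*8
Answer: B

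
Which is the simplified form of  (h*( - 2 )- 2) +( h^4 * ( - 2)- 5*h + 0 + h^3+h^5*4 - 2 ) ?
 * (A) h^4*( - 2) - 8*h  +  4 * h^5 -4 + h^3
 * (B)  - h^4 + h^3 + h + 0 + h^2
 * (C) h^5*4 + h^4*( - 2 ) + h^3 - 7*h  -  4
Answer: C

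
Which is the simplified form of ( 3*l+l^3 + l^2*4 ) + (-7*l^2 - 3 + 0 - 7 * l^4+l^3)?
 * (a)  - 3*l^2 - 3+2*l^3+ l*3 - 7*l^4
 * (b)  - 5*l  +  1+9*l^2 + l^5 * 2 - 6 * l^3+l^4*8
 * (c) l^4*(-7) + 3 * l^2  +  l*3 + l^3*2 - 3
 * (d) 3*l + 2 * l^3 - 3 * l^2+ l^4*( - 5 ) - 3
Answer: a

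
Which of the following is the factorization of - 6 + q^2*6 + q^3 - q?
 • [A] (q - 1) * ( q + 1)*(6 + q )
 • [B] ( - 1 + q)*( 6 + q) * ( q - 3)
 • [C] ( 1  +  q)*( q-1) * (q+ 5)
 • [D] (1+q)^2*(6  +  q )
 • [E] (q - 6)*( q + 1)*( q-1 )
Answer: A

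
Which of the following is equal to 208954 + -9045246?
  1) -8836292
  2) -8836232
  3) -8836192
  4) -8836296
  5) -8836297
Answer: 1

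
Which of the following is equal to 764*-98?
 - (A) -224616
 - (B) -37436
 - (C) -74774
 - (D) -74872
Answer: D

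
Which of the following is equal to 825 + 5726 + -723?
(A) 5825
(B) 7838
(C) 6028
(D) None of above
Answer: D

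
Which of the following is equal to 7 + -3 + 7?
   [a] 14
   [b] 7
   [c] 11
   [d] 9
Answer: c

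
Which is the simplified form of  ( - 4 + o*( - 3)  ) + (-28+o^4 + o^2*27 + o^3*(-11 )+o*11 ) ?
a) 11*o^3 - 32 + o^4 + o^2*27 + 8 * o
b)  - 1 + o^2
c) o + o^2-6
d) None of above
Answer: d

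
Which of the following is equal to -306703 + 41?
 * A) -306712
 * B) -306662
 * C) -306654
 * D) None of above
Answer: B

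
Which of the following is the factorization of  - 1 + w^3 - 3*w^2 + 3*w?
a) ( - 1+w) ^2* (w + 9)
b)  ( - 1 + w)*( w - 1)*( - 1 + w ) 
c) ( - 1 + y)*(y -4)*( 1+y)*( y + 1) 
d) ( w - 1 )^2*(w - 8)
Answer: b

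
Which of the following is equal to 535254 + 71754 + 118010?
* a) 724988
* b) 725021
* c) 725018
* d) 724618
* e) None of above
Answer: c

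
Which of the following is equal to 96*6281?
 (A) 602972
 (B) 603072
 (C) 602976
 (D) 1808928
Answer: C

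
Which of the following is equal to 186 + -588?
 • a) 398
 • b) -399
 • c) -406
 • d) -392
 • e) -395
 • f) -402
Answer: f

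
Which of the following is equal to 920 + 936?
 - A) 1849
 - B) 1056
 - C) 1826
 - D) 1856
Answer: D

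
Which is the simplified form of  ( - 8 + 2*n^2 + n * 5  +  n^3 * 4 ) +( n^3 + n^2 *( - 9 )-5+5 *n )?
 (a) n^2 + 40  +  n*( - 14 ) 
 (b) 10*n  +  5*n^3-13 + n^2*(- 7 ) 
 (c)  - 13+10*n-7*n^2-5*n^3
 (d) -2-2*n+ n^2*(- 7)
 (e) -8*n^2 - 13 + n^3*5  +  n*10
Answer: b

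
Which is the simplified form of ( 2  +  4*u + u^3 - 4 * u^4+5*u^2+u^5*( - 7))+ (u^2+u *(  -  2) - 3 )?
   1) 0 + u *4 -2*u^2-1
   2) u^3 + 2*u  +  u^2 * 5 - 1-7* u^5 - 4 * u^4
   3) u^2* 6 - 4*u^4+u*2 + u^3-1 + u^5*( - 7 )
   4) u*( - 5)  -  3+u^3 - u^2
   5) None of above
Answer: 3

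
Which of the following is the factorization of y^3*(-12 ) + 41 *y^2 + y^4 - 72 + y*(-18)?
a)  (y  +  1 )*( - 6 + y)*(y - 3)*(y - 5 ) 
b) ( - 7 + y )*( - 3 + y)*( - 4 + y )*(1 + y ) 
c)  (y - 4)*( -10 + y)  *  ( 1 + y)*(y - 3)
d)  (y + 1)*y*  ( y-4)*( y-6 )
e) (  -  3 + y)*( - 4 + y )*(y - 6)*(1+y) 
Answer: e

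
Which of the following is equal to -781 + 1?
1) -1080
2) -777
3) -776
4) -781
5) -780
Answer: 5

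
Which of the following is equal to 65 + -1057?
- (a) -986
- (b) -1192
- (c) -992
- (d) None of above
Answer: c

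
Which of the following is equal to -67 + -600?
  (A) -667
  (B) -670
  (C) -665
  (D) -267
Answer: A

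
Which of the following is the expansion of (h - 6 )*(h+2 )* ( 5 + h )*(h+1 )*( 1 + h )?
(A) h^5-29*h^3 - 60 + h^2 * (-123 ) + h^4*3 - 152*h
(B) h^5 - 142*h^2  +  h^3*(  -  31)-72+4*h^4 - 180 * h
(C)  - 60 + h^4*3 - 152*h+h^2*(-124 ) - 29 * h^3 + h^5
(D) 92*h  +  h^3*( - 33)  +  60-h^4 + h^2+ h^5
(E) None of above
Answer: A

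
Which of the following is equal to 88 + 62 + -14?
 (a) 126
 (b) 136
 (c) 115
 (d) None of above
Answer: b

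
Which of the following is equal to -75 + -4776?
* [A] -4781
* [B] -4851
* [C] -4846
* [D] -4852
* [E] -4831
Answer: B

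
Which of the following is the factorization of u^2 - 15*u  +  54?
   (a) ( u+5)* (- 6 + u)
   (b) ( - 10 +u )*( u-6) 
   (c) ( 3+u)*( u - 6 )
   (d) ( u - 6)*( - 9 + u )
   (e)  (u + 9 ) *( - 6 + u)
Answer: d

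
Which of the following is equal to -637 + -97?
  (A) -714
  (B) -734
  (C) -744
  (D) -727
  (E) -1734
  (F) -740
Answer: B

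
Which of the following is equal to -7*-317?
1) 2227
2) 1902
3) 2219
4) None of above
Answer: 3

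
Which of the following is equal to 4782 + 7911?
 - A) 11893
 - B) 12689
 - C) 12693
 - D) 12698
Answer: C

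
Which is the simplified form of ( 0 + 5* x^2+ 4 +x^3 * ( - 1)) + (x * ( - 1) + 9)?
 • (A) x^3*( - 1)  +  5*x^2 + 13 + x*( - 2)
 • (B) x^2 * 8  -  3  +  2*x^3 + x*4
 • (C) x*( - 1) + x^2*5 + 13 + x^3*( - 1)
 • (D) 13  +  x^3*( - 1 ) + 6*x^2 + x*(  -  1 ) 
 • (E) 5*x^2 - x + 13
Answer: C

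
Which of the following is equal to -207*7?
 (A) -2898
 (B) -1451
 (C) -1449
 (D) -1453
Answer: C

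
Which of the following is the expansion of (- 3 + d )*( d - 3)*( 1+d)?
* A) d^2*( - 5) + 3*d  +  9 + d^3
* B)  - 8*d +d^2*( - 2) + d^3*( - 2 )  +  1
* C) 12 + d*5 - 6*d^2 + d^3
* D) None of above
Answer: A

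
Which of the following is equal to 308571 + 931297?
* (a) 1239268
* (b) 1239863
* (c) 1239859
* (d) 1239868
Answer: d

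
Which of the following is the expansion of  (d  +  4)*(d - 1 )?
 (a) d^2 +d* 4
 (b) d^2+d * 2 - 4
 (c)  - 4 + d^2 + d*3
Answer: c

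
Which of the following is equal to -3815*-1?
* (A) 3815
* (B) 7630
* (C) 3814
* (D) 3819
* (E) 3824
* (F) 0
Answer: A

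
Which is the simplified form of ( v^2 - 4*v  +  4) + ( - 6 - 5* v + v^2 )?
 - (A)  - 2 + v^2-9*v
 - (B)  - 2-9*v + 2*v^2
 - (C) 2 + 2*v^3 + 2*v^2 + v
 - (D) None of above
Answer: B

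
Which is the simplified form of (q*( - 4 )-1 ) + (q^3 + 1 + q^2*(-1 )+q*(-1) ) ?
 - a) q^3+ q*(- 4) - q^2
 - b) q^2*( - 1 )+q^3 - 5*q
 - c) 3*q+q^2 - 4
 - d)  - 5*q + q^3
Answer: b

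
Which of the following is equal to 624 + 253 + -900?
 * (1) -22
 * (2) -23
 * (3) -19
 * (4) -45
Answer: 2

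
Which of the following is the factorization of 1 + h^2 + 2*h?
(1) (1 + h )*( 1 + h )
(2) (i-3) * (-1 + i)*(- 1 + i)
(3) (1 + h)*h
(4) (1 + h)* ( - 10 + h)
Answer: 1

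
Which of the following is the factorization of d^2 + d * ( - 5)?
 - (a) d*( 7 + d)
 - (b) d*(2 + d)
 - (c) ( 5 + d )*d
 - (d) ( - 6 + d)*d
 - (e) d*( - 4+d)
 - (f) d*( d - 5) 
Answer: f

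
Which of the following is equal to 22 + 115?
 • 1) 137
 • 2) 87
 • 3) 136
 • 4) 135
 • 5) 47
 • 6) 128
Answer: 1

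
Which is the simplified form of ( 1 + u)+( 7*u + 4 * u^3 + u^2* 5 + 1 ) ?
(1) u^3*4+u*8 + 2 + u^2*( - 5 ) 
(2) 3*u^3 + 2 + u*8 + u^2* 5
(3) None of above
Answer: 3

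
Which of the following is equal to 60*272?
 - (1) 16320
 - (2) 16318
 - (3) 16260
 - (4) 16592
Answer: 1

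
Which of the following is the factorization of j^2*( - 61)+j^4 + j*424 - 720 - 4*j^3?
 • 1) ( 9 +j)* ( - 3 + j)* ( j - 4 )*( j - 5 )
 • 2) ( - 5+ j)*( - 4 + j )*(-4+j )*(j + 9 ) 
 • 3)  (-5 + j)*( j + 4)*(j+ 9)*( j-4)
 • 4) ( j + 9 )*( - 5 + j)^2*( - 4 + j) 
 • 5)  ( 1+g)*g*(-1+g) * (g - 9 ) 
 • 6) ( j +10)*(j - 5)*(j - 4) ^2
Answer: 2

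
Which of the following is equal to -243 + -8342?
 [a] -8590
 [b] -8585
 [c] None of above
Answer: b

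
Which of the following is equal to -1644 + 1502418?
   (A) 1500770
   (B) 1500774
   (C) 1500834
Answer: B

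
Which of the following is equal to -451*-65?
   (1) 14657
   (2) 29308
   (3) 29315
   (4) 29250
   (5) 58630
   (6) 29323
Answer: 3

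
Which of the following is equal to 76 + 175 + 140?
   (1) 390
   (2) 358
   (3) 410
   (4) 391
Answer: 4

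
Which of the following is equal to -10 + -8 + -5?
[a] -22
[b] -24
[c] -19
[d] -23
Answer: d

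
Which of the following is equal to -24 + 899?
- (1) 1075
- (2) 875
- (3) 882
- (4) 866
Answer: 2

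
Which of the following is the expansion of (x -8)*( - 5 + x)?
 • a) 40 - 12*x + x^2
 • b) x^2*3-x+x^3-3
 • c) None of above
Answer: c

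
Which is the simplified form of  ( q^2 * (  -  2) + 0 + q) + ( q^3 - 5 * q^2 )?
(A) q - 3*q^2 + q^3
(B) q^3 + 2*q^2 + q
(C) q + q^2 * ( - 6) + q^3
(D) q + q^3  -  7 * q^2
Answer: D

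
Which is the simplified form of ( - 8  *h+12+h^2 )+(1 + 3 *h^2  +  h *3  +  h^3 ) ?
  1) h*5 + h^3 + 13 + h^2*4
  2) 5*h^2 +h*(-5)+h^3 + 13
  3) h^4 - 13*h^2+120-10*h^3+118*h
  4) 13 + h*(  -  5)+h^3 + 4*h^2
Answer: 4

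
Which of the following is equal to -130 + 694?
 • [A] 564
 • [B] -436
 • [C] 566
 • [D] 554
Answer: A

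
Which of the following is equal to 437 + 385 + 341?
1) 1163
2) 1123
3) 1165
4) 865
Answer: 1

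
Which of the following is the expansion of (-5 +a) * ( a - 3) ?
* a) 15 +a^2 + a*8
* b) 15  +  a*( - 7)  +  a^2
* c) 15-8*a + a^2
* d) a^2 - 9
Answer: c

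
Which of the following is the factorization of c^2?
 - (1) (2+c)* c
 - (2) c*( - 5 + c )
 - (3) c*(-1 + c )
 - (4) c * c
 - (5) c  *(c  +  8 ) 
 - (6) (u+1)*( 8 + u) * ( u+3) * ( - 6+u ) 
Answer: 4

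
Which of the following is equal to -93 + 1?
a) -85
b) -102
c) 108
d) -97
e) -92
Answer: e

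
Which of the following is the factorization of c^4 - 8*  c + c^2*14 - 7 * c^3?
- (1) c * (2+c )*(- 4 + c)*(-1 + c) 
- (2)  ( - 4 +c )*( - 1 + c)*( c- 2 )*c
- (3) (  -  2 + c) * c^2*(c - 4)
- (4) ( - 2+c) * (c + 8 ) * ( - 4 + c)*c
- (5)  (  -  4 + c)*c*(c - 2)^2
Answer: 2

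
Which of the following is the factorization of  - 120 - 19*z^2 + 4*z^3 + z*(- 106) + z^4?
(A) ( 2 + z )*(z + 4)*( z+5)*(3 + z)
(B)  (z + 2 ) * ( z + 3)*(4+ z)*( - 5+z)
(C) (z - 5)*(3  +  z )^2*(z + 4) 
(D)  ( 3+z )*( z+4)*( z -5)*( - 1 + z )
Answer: B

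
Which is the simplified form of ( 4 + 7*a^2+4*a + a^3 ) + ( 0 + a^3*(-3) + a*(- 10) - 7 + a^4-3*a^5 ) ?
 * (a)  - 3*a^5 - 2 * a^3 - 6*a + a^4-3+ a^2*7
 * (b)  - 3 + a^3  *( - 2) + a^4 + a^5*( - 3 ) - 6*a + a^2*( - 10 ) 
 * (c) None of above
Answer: a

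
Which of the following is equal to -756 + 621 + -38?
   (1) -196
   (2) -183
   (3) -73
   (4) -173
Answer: 4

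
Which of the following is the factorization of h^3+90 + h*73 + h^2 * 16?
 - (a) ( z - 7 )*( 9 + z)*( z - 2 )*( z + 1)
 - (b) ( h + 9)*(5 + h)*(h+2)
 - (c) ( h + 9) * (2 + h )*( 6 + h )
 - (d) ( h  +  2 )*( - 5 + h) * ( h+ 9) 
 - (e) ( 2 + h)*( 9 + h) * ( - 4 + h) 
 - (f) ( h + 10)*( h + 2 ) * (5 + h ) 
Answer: b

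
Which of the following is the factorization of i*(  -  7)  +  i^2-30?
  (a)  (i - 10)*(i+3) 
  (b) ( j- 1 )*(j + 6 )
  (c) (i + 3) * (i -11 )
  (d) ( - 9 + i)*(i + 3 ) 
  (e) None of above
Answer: a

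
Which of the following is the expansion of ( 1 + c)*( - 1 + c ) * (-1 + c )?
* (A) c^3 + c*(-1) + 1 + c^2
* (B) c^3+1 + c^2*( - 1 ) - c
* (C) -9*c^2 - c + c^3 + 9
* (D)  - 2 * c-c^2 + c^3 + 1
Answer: B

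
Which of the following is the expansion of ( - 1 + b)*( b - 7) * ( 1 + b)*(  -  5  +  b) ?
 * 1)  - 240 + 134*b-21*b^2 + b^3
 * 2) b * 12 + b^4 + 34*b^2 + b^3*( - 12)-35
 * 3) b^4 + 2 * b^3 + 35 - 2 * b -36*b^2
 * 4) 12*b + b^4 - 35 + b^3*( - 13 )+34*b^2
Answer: 2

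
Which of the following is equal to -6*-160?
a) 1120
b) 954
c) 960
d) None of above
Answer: c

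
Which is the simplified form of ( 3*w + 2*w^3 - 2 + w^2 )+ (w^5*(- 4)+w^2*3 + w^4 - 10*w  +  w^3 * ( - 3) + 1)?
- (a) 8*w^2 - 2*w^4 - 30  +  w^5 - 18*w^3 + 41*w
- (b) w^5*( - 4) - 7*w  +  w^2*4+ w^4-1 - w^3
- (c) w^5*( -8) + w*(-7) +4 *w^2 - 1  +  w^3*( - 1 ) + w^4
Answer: b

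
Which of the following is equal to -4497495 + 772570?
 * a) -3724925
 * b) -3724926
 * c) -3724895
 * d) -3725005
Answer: a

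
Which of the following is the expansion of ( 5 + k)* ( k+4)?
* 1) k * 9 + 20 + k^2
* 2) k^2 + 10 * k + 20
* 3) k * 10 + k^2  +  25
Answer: 1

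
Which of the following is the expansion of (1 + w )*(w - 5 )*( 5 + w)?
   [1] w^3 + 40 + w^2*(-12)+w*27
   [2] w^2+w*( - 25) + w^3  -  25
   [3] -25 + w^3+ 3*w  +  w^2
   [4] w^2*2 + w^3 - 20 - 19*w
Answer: 2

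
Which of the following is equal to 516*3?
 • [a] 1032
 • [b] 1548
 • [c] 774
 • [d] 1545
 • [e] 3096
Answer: b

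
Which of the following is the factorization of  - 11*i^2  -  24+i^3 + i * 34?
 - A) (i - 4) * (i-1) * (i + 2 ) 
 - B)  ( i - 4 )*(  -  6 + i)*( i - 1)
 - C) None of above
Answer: B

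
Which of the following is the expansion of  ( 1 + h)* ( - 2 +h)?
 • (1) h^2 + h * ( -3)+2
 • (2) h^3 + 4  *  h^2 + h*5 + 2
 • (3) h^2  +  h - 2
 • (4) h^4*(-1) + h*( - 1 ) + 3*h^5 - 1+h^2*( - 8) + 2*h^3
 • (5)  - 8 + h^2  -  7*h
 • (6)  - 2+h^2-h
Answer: 6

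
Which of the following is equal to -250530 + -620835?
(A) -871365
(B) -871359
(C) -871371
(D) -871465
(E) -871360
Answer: A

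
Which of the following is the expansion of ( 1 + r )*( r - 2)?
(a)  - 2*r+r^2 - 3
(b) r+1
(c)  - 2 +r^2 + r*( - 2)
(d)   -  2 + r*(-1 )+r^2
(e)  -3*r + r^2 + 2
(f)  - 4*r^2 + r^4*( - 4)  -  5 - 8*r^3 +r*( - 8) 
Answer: d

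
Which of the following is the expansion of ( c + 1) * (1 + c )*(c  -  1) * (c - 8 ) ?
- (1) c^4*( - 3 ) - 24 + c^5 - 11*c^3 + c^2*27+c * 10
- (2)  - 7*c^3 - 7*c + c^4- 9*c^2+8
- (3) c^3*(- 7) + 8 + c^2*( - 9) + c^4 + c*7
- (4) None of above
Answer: 3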